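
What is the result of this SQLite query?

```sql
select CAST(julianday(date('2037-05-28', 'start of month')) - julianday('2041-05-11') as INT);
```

-1471

`start of month` rewinds 2037-05-28 to 2037-05-01.
30 days remain in May 2037 after the 1st (31 − 1).
Full months from June 2037 through April 2041 contribute their day counts.
Then 11 days into May 2041.
Total: 30 + 30 + 31 + 31 + 30 + 31 + 30 + 31 + 31 + 28 + 31 + 30 + 31 + 30 + 31 + 31 + 30 + 31 + 30 + 31 + 31 + 28 + 31 + 30 + 31 + 30 + 31 + 31 + 30 + 31 + 30 + 31 + 31 + 29 + 31 + 30 + 31 + 30 + 31 + 31 + 30 + 31 + 30 + 31 + 31 + 28 + 31 + 30 + 11 = 1471.
The subtraction is earlier − later, so the result is −1471 → -1471.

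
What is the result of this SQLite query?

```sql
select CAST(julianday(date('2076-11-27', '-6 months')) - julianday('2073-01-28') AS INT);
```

Adding -6 months to 2076-11-27 gives 2076-05-27.
3 days remain in January 2073 after the 28th (31 − 28).
Full months from February 2073 through April 2076 contribute their day counts.
Then 27 days into May 2076.
Total: 3 + 28 + 31 + 30 + 31 + 30 + 31 + 31 + 30 + 31 + 30 + 31 + 31 + 28 + 31 + 30 + 31 + 30 + 31 + 31 + 30 + 31 + 30 + 31 + 31 + 28 + 31 + 30 + 31 + 30 + 31 + 31 + 30 + 31 + 30 + 31 + 31 + 29 + 31 + 30 + 27 = 1215.

1215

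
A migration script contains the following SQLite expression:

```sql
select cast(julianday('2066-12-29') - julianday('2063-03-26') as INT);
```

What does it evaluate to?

5 days remain in March 2063 after the 26th (31 − 26).
Full months from April 2063 through November 2066 contribute their day counts.
Then 29 days into December 2066.
Total: 5 + 30 + 31 + 30 + 31 + 31 + 30 + 31 + 30 + 31 + 31 + 29 + 31 + 30 + 31 + 30 + 31 + 31 + 30 + 31 + 30 + 31 + 31 + 28 + 31 + 30 + 31 + 30 + 31 + 31 + 30 + 31 + 30 + 31 + 31 + 28 + 31 + 30 + 31 + 30 + 31 + 31 + 30 + 31 + 30 + 29 = 1374.

1374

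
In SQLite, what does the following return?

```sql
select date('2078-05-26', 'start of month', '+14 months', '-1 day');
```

`start of month` rewinds 2078-05-26 to 2078-05-01.
Adding +14 months to 2078-05-01 gives 2079-07-01.
Going back 1 day from 2079-07-01 reaches 2079-06-30 (last day of June, 30 days).

2079-06-30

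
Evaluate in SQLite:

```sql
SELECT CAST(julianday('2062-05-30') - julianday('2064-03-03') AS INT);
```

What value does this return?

-643

1 day remains in May 2062 after the 30th (31 − 30).
Full months from June 2062 through February 2064 contribute their day counts.
Then 3 days into March 2064.
Total: 1 + 30 + 31 + 31 + 30 + 31 + 30 + 31 + 31 + 28 + 31 + 30 + 31 + 30 + 31 + 31 + 30 + 31 + 30 + 31 + 31 + 29 + 3 = 643.
The subtraction is earlier − later, so the result is −643 → -643.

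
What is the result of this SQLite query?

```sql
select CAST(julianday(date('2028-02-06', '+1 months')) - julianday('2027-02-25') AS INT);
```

375

Adding +1 month to 2028-02-06 gives 2028-03-06.
3 days remain in February 2027 after the 25th (28 − 25).
Full months from March 2027 through February 2028 contribute their day counts.
Then 6 days into March 2028.
Total: 3 + 31 + 30 + 31 + 30 + 31 + 31 + 30 + 31 + 30 + 31 + 31 + 29 + 6 = 375.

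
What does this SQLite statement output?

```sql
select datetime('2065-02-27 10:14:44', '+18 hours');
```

2065-02-28 04:14:44

+18 hours from 2065-02-27 10:14:44 is 2065-02-28 04:14:44 (crosses midnight).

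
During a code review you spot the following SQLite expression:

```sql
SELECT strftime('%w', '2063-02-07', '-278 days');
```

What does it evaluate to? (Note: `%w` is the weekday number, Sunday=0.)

5

First apply '-278 days': 2063-02-07 → 2062-05-05.
2062-05-05 is a Friday; with Sunday=0 that is 5.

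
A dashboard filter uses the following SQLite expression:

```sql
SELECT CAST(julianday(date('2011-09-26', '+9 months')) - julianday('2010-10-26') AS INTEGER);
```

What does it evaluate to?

609

Adding +9 months to 2011-09-26 gives 2012-06-26.
5 days remain in October 2010 after the 26th (31 − 26).
Full months from November 2010 through May 2012 contribute their day counts.
Then 26 days into June 2012.
Total: 5 + 30 + 31 + 31 + 28 + 31 + 30 + 31 + 30 + 31 + 31 + 30 + 31 + 30 + 31 + 31 + 29 + 31 + 30 + 31 + 26 = 609.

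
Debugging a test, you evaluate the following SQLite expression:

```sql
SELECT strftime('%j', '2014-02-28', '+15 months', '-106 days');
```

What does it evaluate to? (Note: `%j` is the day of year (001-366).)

042

First apply '+15 months', '-106 days': 2014-02-28 → 2015-02-11.
Day-of-year for 2015-02-11: days since 2015-01-01 inclusive = 42, zero-padded to 042.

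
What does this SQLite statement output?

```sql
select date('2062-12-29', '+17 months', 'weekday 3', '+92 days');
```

2064-09-04

Adding +17 months to 2062-12-29 gives 2064-05-29.
`weekday 3` advances to the next Wednesday; 2064-05-29 is a Thursday, so it moves forward to 2064-06-04.
Applying '+92 days' to 2064-06-04: counting 92 days forward gives 2064-09-04.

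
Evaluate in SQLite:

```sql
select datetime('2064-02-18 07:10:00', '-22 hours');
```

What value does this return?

-22 hours from 2064-02-18 07:10:00 is 2064-02-17 09:10:00 (crosses midnight).

2064-02-17 09:10:00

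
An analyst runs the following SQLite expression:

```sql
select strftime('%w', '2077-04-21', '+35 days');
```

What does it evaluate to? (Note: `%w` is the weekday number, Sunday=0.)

3

First apply '+35 days': 2077-04-21 → 2077-05-26.
2077-05-26 is a Wednesday; with Sunday=0 that is 3.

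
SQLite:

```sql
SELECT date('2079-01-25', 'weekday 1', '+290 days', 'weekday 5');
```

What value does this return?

2079-11-17

`weekday 1` advances to the next Monday; 2079-01-25 is a Wednesday, so it moves forward to 2079-01-30.
Applying '+290 days' to 2079-01-30: counting 290 days forward gives 2079-11-16.
`weekday 5` advances to the next Friday; 2079-11-16 is a Thursday, so it moves forward to 2079-11-17.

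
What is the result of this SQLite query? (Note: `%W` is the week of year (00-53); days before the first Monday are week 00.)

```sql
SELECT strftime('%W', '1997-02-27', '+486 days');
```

First apply '+486 days': 1997-02-27 → 1998-06-28.
1998-06-28 is a Sunday. SQLite's %W counts Mondays since the year started; the result is 25.

25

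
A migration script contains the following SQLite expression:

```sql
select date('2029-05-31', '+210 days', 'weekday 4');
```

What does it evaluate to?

Applying '+210 days' to 2029-05-31: counting 210 days forward gives 2029-12-27.
`weekday 4` advances to the next Thursday; 2029-12-27 is already a Thursday, so it stays at 2029-12-27.

2029-12-27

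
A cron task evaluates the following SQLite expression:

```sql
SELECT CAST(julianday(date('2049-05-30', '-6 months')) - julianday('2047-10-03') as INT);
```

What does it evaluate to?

424

Adding -6 months to 2049-05-30 gives 2048-11-30.
28 days remain in October 2047 after the 3rd (31 − 3).
Full months from November 2047 through October 2048 contribute their day counts.
Then 30 days into November 2048.
Total: 28 + 30 + 31 + 31 + 29 + 31 + 30 + 31 + 30 + 31 + 31 + 30 + 31 + 30 = 424.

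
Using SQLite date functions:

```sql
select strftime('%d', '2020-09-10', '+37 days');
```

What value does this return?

First apply '+37 days': 2020-09-10 → 2020-10-17.
`%d` extracts the 2-digit day of month: 17.

17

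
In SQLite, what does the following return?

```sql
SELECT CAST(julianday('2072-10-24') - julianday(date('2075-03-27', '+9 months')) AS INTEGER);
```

-1159

Adding +9 months to 2075-03-27 gives 2075-12-27.
7 days remain in October 2072 after the 24th (31 − 24).
Full months from November 2072 through November 2075 contribute their day counts.
Then 27 days into December 2075.
Total: 7 + 30 + 31 + 31 + 28 + 31 + 30 + 31 + 30 + 31 + 31 + 30 + 31 + 30 + 31 + 31 + 28 + 31 + 30 + 31 + 30 + 31 + 31 + 30 + 31 + 30 + 31 + 31 + 28 + 31 + 30 + 31 + 30 + 31 + 31 + 30 + 31 + 30 + 27 = 1159.
The subtraction is earlier − later, so the result is −1159 → -1159.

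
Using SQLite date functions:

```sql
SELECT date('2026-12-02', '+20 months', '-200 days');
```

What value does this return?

2028-01-15

Adding +20 months to 2026-12-02 gives 2028-08-02.
Applying '-200 days' to 2028-08-02: counting 200 days back gives 2028-01-15.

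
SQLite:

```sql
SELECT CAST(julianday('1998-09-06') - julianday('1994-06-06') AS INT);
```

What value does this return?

24 days remain in June 1994 after the 6th (30 − 6).
Full months from July 1994 through August 1998 contribute their day counts.
Then 6 days into September 1998.
Total: 24 + 31 + 31 + 30 + 31 + 30 + 31 + 31 + 28 + 31 + 30 + 31 + 30 + 31 + 31 + 30 + 31 + 30 + 31 + 31 + 29 + 31 + 30 + 31 + 30 + 31 + 31 + 30 + 31 + 30 + 31 + 31 + 28 + 31 + 30 + 31 + 30 + 31 + 31 + 30 + 31 + 30 + 31 + 31 + 28 + 31 + 30 + 31 + 30 + 31 + 31 + 6 = 1553.

1553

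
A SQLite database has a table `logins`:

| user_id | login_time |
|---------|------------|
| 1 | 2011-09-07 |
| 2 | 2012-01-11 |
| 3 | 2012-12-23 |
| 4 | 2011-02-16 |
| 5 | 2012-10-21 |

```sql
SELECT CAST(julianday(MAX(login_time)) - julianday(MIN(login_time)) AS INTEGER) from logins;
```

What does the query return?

MIN = 2011-02-16, MAX = 2012-12-23.
12 days remain in February 2011 after the 16th (28 − 16).
Full months from March 2011 through November 2012 contribute their day counts.
Then 23 days into December 2012.
Total: 12 + 31 + 30 + 31 + 30 + 31 + 31 + 30 + 31 + 30 + 31 + 31 + 29 + 31 + 30 + 31 + 30 + 31 + 31 + 30 + 31 + 30 + 23 = 676.

676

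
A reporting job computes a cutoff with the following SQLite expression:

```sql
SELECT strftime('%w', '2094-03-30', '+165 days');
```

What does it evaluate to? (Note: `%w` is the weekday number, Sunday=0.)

First apply '+165 days': 2094-03-30 → 2094-09-11.
2094-09-11 is a Saturday; with Sunday=0 that is 6.

6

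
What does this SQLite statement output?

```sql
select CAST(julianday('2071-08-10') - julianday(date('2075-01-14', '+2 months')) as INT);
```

-1312

Adding +2 months to 2075-01-14 gives 2075-03-14.
21 days remain in August 2071 after the 10th (31 − 10).
Full months from September 2071 through February 2075 contribute their day counts.
Then 14 days into March 2075.
Total: 21 + 30 + 31 + 30 + 31 + 31 + 29 + 31 + 30 + 31 + 30 + 31 + 31 + 30 + 31 + 30 + 31 + 31 + 28 + 31 + 30 + 31 + 30 + 31 + 31 + 30 + 31 + 30 + 31 + 31 + 28 + 31 + 30 + 31 + 30 + 31 + 31 + 30 + 31 + 30 + 31 + 31 + 28 + 14 = 1312.
The subtraction is earlier − later, so the result is −1312 → -1312.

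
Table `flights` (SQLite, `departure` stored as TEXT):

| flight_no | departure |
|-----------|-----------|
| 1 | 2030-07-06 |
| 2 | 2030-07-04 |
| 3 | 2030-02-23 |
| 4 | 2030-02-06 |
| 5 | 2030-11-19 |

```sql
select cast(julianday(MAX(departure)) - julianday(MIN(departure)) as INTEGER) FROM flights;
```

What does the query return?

286

MIN = 2030-02-06, MAX = 2030-11-19.
22 days remain in February 2030 after the 6th (28 − 6).
Full months from March 2030 through October 2030 contribute their day counts.
Then 19 days into November 2030.
Total: 22 + 31 + 30 + 31 + 30 + 31 + 31 + 30 + 31 + 19 = 286.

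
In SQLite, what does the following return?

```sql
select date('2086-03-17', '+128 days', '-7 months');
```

Applying '+128 days' to 2086-03-17: counting 128 days forward gives 2086-07-23.
Adding -7 months to 2086-07-23 gives 2085-12-23.

2085-12-23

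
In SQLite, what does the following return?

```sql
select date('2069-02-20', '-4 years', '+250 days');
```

Adding -4 years to 2069-02-20 gives 2065-02-20.
Applying '+250 days' to 2065-02-20: counting 250 days forward gives 2065-10-28.

2065-10-28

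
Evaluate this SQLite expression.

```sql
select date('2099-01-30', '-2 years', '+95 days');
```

Adding -2 years to 2099-01-30 gives 2097-01-30.
Applying '+95 days' to 2097-01-30: counting 95 days forward gives 2097-05-05.

2097-05-05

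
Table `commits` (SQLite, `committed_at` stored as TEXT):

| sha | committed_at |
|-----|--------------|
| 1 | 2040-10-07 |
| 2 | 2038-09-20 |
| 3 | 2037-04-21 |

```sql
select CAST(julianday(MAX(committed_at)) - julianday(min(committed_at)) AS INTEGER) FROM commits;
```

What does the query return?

MIN = 2037-04-21, MAX = 2040-10-07.
9 days remain in April 2037 after the 21st (30 − 21).
Full months from May 2037 through September 2040 contribute their day counts.
Then 7 days into October 2040.
Total: 9 + 31 + 30 + 31 + 31 + 30 + 31 + 30 + 31 + 31 + 28 + 31 + 30 + 31 + 30 + 31 + 31 + 30 + 31 + 30 + 31 + 31 + 28 + 31 + 30 + 31 + 30 + 31 + 31 + 30 + 31 + 30 + 31 + 31 + 29 + 31 + 30 + 31 + 30 + 31 + 31 + 30 + 7 = 1265.

1265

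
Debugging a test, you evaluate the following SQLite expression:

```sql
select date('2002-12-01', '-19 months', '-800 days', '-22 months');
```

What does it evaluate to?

Adding -19 months to 2002-12-01 gives 2001-05-01.
Applying '-800 days' to 2001-05-01: counting 800 days back gives 1999-02-21.
Adding -22 months to 1999-02-21 gives 1997-04-21.

1997-04-21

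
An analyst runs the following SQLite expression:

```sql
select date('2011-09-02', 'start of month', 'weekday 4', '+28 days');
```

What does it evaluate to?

`start of month` rewinds 2011-09-02 to 2011-09-01.
`weekday 4` advances to the next Thursday; 2011-09-01 is already a Thursday, so it stays at 2011-09-01.
Advancing 28 more days within September lands on 2011-09-29.

2011-09-29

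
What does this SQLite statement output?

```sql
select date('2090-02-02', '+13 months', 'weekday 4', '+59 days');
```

Adding +13 months to 2090-02-02 gives 2091-03-02.
`weekday 4` advances to the next Thursday; 2091-03-02 is a Friday, so it moves forward to 2091-03-08.
Applying '+59 days' to 2091-03-08: counting 59 days forward gives 2091-05-06.

2091-05-06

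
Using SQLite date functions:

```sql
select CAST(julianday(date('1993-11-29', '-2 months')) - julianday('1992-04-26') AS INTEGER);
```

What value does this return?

521

Adding -2 months to 1993-11-29 gives 1993-09-29.
4 days remain in April 1992 after the 26th (30 − 26).
Full months from May 1992 through August 1993 contribute their day counts.
Then 29 days into September 1993.
Total: 4 + 31 + 30 + 31 + 31 + 30 + 31 + 30 + 31 + 31 + 28 + 31 + 30 + 31 + 30 + 31 + 31 + 29 = 521.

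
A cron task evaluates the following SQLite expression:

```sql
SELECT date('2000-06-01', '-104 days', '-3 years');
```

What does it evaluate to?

1997-02-18

Applying '-104 days' to 2000-06-01: counting 104 days back gives 2000-02-18.
Adding -3 years to 2000-02-18 gives 1997-02-18.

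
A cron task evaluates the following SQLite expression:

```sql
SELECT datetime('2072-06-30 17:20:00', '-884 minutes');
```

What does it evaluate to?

884 minutes = 14h 44m; -884 minutes from 2072-06-30 17:20:00 is 2072-06-30 02:36:00.

2072-06-30 02:36:00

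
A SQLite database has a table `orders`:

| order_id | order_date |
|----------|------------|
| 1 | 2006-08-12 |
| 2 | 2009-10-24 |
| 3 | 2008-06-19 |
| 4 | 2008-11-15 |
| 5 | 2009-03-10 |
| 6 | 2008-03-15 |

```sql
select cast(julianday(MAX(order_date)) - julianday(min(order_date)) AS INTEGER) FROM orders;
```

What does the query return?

1169

MIN = 2006-08-12, MAX = 2009-10-24.
19 days remain in August 2006 after the 12th (31 − 12).
Full months from September 2006 through September 2009 contribute their day counts.
Then 24 days into October 2009.
Total: 19 + 30 + 31 + 30 + 31 + 31 + 28 + 31 + 30 + 31 + 30 + 31 + 31 + 30 + 31 + 30 + 31 + 31 + 29 + 31 + 30 + 31 + 30 + 31 + 31 + 30 + 31 + 30 + 31 + 31 + 28 + 31 + 30 + 31 + 30 + 31 + 31 + 30 + 24 = 1169.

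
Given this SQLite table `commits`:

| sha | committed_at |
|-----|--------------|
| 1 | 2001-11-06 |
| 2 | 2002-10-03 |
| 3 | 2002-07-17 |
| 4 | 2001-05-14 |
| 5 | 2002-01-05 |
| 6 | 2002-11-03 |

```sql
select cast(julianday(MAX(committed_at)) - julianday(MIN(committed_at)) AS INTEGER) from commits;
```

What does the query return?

MIN = 2001-05-14, MAX = 2002-11-03.
17 days remain in May 2001 after the 14th (31 − 14).
Full months from June 2001 through October 2002 contribute their day counts.
Then 3 days into November 2002.
Total: 17 + 30 + 31 + 31 + 30 + 31 + 30 + 31 + 31 + 28 + 31 + 30 + 31 + 30 + 31 + 31 + 30 + 31 + 3 = 538.

538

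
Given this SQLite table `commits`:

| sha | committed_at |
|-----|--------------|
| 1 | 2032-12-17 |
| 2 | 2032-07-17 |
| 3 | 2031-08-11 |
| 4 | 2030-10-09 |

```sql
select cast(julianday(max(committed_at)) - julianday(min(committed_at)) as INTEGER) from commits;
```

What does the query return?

800

MIN = 2030-10-09, MAX = 2032-12-17.
22 days remain in October 2030 after the 9th (31 − 9).
Full months from November 2030 through November 2032 contribute their day counts.
Then 17 days into December 2032.
Total: 22 + 30 + 31 + 31 + 28 + 31 + 30 + 31 + 30 + 31 + 31 + 30 + 31 + 30 + 31 + 31 + 29 + 31 + 30 + 31 + 30 + 31 + 31 + 30 + 31 + 30 + 17 = 800.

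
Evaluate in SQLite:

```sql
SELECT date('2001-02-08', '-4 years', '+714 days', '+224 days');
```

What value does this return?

Adding -4 years to 2001-02-08 gives 1997-02-08.
Applying '+714 days' to 1997-02-08: counting 714 days forward gives 1999-01-23.
Applying '+224 days' to 1999-01-23: counting 224 days forward gives 1999-09-04.

1999-09-04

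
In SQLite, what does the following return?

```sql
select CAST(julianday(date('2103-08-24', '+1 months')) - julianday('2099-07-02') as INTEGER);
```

Adding +1 month to 2103-08-24 gives 2103-09-24.
29 days remain in July 2099 after the 2nd (31 − 2).
Full months from August 2099 through August 2103 contribute their day counts.
Then 24 days into September 2103.
Total: 29 + 31 + 30 + 31 + 30 + 31 + 31 + 28 + 31 + 30 + 31 + 30 + 31 + 31 + 30 + 31 + 30 + 31 + 31 + 28 + 31 + 30 + 31 + 30 + 31 + 31 + 30 + 31 + 30 + 31 + 31 + 28 + 31 + 30 + 31 + 30 + 31 + 31 + 30 + 31 + 30 + 31 + 31 + 28 + 31 + 30 + 31 + 30 + 31 + 31 + 24 = 1544.

1544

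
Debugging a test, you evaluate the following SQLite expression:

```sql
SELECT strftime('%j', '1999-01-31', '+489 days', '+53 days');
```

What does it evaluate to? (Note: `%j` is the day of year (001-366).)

208

First apply '+489 days', '+53 days': 1999-01-31 → 2000-07-26.
Day-of-year for 2000-07-26: days since 2000-01-01 inclusive = 208, zero-padded to 208.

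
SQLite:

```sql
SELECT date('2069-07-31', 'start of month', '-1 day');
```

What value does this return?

`start of month` rewinds 2069-07-31 to 2069-07-01.
Going back 1 day from 2069-07-01 reaches 2069-06-30 (last day of June, 30 days).

2069-06-30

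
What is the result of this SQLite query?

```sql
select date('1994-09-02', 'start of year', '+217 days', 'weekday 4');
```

1994-08-11

`start of year` rewinds 1994-09-02 to 1994-01-01.
Applying '+217 days' to 1994-01-01: counting 217 days forward gives 1994-08-06.
`weekday 4` advances to the next Thursday; 1994-08-06 is a Saturday, so it moves forward to 1994-08-11.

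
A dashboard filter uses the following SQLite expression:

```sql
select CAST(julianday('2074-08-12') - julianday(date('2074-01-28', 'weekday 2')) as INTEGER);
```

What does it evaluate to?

`weekday 2` advances to the next Tuesday; 2074-01-28 is a Sunday, so it moves forward to 2074-01-30.
1 day remains in January 2074 after the 30th (31 − 30).
Full months from February 2074 through July 2074 contribute their day counts.
Then 12 days into August 2074.
Total: 1 + 28 + 31 + 30 + 31 + 30 + 31 + 12 = 194.

194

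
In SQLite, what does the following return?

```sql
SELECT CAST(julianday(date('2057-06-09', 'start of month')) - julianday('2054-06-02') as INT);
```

`start of month` rewinds 2057-06-09 to 2057-06-01.
28 days remain in June 2054 after the 2nd (30 − 2).
Full months from July 2054 through May 2057 contribute their day counts.
Then 1 day into June 2057.
Total: 28 + 31 + 31 + 30 + 31 + 30 + 31 + 31 + 28 + 31 + 30 + 31 + 30 + 31 + 31 + 30 + 31 + 30 + 31 + 31 + 29 + 31 + 30 + 31 + 30 + 31 + 31 + 30 + 31 + 30 + 31 + 31 + 28 + 31 + 30 + 31 + 1 = 1095.

1095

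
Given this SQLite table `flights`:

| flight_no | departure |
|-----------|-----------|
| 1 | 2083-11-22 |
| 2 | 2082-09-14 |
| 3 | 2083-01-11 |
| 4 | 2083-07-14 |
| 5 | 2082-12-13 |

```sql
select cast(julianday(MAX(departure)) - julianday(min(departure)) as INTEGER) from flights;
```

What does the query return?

MIN = 2082-09-14, MAX = 2083-11-22.
16 days remain in September 2082 after the 14th (30 − 14).
Full months from October 2082 through October 2083 contribute their day counts.
Then 22 days into November 2083.
Total: 16 + 31 + 30 + 31 + 31 + 28 + 31 + 30 + 31 + 30 + 31 + 31 + 30 + 31 + 22 = 434.

434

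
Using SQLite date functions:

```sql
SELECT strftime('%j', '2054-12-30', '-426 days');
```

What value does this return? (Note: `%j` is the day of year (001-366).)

First apply '-426 days': 2054-12-30 → 2053-10-30.
Day-of-year for 2053-10-30: days since 2053-01-01 inclusive = 303, zero-padded to 303.

303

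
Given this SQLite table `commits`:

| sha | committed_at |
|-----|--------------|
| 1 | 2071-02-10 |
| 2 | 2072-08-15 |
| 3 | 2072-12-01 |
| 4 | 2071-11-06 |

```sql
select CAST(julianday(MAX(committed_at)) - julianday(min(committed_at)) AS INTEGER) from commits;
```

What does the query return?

MIN = 2071-02-10, MAX = 2072-12-01.
18 days remain in February 2071 after the 10th (28 − 10).
Full months from March 2071 through November 2072 contribute their day counts.
Then 1 day into December 2072.
Total: 18 + 31 + 30 + 31 + 30 + 31 + 31 + 30 + 31 + 30 + 31 + 31 + 29 + 31 + 30 + 31 + 30 + 31 + 31 + 30 + 31 + 30 + 1 = 660.

660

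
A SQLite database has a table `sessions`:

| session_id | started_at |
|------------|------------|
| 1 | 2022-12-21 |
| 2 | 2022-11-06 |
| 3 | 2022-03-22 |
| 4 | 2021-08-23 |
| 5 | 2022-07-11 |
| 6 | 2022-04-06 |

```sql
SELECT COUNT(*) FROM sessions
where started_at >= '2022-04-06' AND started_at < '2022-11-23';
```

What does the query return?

Rows in [2022-04-06, 2022-11-23): 2022-11-06, 2022-07-11, 2022-04-06 → 3 rows.

3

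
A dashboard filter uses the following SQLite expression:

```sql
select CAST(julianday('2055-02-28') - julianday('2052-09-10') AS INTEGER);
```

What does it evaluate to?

901

20 days remain in September 2052 after the 10th (30 − 10).
Full months from October 2052 through January 2055 contribute their day counts.
Then 28 days into February 2055.
Total: 20 + 31 + 30 + 31 + 31 + 28 + 31 + 30 + 31 + 30 + 31 + 31 + 30 + 31 + 30 + 31 + 31 + 28 + 31 + 30 + 31 + 30 + 31 + 31 + 30 + 31 + 30 + 31 + 31 + 28 = 901.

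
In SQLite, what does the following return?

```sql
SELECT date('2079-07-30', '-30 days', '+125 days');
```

Going back 30 days from 2079-07-30 reaches 2079-06-30 (last day of June, 30 days).
Applying '+125 days' to 2079-06-30: counting 125 days forward gives 2079-11-02.

2079-11-02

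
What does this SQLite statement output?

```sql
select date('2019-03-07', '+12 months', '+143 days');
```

Adding +12 months to 2019-03-07 gives 2020-03-07.
Applying '+143 days' to 2020-03-07: counting 143 days forward gives 2020-07-28.

2020-07-28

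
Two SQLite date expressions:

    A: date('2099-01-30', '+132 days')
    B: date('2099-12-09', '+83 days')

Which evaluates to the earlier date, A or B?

A

A = 2099-06-11.
B = 2100-03-02.
A is earlier.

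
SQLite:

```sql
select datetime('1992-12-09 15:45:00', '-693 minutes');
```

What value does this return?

693 minutes = 11h 33m; -693 minutes from 1992-12-09 15:45:00 is 1992-12-09 04:12:00.

1992-12-09 04:12:00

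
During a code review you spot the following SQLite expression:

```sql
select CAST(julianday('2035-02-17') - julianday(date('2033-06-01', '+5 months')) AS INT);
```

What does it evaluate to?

Adding +5 months to 2033-06-01 gives 2033-11-01.
29 days remain in November 2033 after the 1st (30 − 1).
Full months from December 2033 through January 2035 contribute their day counts.
Then 17 days into February 2035.
Total: 29 + 31 + 31 + 28 + 31 + 30 + 31 + 30 + 31 + 31 + 30 + 31 + 30 + 31 + 31 + 17 = 473.

473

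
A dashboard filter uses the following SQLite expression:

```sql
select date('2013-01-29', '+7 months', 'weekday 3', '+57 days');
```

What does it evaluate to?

Adding +7 months to 2013-01-29 gives 2013-08-29.
`weekday 3` advances to the next Wednesday; 2013-08-29 is a Thursday, so it moves forward to 2013-09-04.
Applying '+57 days' to 2013-09-04: counting 57 days forward gives 2013-10-31.

2013-10-31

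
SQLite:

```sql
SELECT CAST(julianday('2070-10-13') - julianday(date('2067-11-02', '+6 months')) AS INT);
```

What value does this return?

894

Adding +6 months to 2067-11-02 gives 2068-05-02.
29 days remain in May 2068 after the 2nd (31 − 2).
Full months from June 2068 through September 2070 contribute their day counts.
Then 13 days into October 2070.
Total: 29 + 30 + 31 + 31 + 30 + 31 + 30 + 31 + 31 + 28 + 31 + 30 + 31 + 30 + 31 + 31 + 30 + 31 + 30 + 31 + 31 + 28 + 31 + 30 + 31 + 30 + 31 + 31 + 30 + 13 = 894.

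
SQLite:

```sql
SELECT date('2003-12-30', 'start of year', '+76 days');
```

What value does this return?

2003-03-18

`start of year` rewinds 2003-12-30 to 2003-01-01.
Applying '+76 days' to 2003-01-01: counting 76 days forward gives 2003-03-18.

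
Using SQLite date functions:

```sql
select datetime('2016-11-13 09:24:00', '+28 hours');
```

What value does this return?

2016-11-14 13:24:00

+28 hours from 2016-11-13 09:24:00 is 2016-11-14 13:24:00 (crosses midnight).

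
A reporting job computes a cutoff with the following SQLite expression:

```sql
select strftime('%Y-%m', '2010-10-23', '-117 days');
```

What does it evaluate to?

First apply '-117 days': 2010-10-23 → 2010-06-28.
`%Y-%m` extracts the year-month: 2010-06.

2010-06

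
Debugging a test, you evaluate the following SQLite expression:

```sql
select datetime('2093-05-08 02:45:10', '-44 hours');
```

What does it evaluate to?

2093-05-06 06:45:10

-44 hours from 2093-05-08 02:45:10 is 2093-05-06 06:45:10 (crosses midnight).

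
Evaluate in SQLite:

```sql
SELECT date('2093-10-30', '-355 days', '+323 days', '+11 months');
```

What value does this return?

Applying '-355 days' to 2093-10-30: counting 355 days back gives 2092-11-09.
Applying '+323 days' to 2092-11-09: counting 323 days forward gives 2093-09-28.
Adding +11 months to 2093-09-28 gives 2094-08-28.

2094-08-28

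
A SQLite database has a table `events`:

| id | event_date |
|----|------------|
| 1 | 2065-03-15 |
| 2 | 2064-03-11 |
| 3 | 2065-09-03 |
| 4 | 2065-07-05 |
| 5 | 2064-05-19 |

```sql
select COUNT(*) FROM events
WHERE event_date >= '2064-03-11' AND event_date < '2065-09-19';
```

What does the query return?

5

Rows in [2064-03-11, 2065-09-19): 2065-03-15, 2064-03-11, 2065-09-03, 2065-07-05, 2064-05-19 → 5 rows.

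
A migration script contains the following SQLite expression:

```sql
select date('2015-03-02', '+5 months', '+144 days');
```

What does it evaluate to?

2015-12-24

Adding +5 months to 2015-03-02 gives 2015-08-02.
Applying '+144 days' to 2015-08-02: counting 144 days forward gives 2015-12-24.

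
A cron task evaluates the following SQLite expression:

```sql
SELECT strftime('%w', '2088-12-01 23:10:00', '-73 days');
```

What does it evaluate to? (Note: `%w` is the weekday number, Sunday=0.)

0

First apply '-73 days': 2088-12-01 23:10:00 → 2088-09-19 23:10:00.
2088-09-19 is a Sunday; with Sunday=0 that is 0.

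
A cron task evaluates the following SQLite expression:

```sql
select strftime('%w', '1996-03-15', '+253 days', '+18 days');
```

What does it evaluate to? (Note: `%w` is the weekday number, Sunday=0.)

3

First apply '+253 days', '+18 days': 1996-03-15 → 1996-12-11.
1996-12-11 is a Wednesday; with Sunday=0 that is 3.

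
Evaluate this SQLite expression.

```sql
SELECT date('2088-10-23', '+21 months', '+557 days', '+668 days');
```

Adding +21 months to 2088-10-23 gives 2090-07-23.
Applying '+557 days' to 2090-07-23: counting 557 days forward gives 2092-01-31.
Applying '+668 days' to 2092-01-31: counting 668 days forward gives 2093-11-29.

2093-11-29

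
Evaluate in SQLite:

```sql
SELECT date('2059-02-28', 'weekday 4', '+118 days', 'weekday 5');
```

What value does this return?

2059-07-04

`weekday 4` advances to the next Thursday; 2059-02-28 is a Friday, so it moves forward to 2059-03-06.
Applying '+118 days' to 2059-03-06: counting 118 days forward gives 2059-07-02.
`weekday 5` advances to the next Friday; 2059-07-02 is a Wednesday, so it moves forward to 2059-07-04.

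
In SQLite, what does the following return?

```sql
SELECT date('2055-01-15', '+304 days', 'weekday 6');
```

2055-11-20

Applying '+304 days' to 2055-01-15: counting 304 days forward gives 2055-11-15.
`weekday 6` advances to the next Saturday; 2055-11-15 is a Monday, so it moves forward to 2055-11-20.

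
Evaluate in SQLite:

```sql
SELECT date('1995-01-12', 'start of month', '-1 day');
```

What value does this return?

`start of month` rewinds 1995-01-12 to 1995-01-01.
Going back 1 day from 1995-01-01 reaches 1994-12-31 (last day of December, 31 days).

1994-12-31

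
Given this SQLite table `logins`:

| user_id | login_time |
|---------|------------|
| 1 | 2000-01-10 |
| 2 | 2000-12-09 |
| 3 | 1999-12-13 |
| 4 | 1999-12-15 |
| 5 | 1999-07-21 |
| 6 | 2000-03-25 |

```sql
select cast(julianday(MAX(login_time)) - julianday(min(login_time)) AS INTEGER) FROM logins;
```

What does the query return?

MIN = 1999-07-21, MAX = 2000-12-09.
10 days remain in July 1999 after the 21st (31 − 21).
Full months from August 1999 through November 2000 contribute their day counts.
Then 9 days into December 2000.
Total: 10 + 31 + 30 + 31 + 30 + 31 + 31 + 29 + 31 + 30 + 31 + 30 + 31 + 31 + 30 + 31 + 30 + 9 = 507.

507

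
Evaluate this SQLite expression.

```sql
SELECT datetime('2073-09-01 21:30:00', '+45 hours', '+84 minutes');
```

+45 hours from 2073-09-01 21:30:00 is 2073-09-03 18:30:00 (crosses midnight).
84 minutes = 1h 24m; +84 minutes from 2073-09-03 18:30:00 is 2073-09-03 19:54:00.

2073-09-03 19:54:00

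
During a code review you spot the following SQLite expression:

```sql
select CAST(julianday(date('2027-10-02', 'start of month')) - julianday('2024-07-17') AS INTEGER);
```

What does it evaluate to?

1171

`start of month` rewinds 2027-10-02 to 2027-10-01.
14 days remain in July 2024 after the 17th (31 − 17).
Full months from August 2024 through September 2027 contribute their day counts.
Then 1 day into October 2027.
Total: 14 + 31 + 30 + 31 + 30 + 31 + 31 + 28 + 31 + 30 + 31 + 30 + 31 + 31 + 30 + 31 + 30 + 31 + 31 + 28 + 31 + 30 + 31 + 30 + 31 + 31 + 30 + 31 + 30 + 31 + 31 + 28 + 31 + 30 + 31 + 30 + 31 + 31 + 30 + 1 = 1171.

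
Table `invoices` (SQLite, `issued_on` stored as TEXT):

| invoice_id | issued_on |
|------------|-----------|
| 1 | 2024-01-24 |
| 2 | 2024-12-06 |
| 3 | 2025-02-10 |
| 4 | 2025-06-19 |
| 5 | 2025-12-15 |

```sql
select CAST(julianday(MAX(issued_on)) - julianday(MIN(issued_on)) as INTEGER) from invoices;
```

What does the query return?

691

MIN = 2024-01-24, MAX = 2025-12-15.
7 days remain in January 2024 after the 24th (31 − 24).
Full months from February 2024 through November 2025 contribute their day counts.
Then 15 days into December 2025.
Total: 7 + 29 + 31 + 30 + 31 + 30 + 31 + 31 + 30 + 31 + 30 + 31 + 31 + 28 + 31 + 30 + 31 + 30 + 31 + 31 + 30 + 31 + 30 + 15 = 691.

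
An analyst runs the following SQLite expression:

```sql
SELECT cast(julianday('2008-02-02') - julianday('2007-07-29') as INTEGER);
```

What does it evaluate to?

188

2 days remain in July 2007 after the 29th (31 − 29).
Full months from August 2007 through January 2008 contribute their day counts.
Then 2 days into February 2008.
Total: 2 + 31 + 30 + 31 + 30 + 31 + 31 + 2 = 188.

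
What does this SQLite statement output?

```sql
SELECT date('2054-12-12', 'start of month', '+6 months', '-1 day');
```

`start of month` rewinds 2054-12-12 to 2054-12-01.
Adding +6 months to 2054-12-01 gives 2055-06-01.
Going back 1 day from 2055-06-01 reaches 2055-05-31 (last day of May, 31 days).

2055-05-31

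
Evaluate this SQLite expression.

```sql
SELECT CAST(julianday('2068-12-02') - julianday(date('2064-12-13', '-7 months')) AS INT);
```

1664

Adding -7 months to 2064-12-13 gives 2064-05-13.
18 days remain in May 2064 after the 13th (31 − 13).
Full months from June 2064 through November 2068 contribute their day counts.
Then 2 days into December 2068.
Total: 18 + 30 + 31 + 31 + 30 + 31 + 30 + 31 + 31 + 28 + 31 + 30 + 31 + 30 + 31 + 31 + 30 + 31 + 30 + 31 + 31 + 28 + 31 + 30 + 31 + 30 + 31 + 31 + 30 + 31 + 30 + 31 + 31 + 28 + 31 + 30 + 31 + 30 + 31 + 31 + 30 + 31 + 30 + 31 + 31 + 29 + 31 + 30 + 31 + 30 + 31 + 31 + 30 + 31 + 30 + 2 = 1664.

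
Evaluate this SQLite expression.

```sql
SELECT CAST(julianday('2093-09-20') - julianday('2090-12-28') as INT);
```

997

3 days remain in December 2090 after the 28th (31 − 28).
Full months from January 2091 through August 2093 contribute their day counts.
Then 20 days into September 2093.
Total: 3 + 31 + 28 + 31 + 30 + 31 + 30 + 31 + 31 + 30 + 31 + 30 + 31 + 31 + 29 + 31 + 30 + 31 + 30 + 31 + 31 + 30 + 31 + 30 + 31 + 31 + 28 + 31 + 30 + 31 + 30 + 31 + 31 + 20 = 997.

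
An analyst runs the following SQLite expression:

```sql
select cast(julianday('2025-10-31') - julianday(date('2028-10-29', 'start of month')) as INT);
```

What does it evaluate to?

`start of month` rewinds 2028-10-29 to 2028-10-01.
0 days remain in October 2025 after the 31st (31 − 31).
Full months from November 2025 through September 2028 contribute their day counts.
Then 1 day into October 2028.
Total: 0 + 30 + 31 + 31 + 28 + 31 + 30 + 31 + 30 + 31 + 31 + 30 + 31 + 30 + 31 + 31 + 28 + 31 + 30 + 31 + 30 + 31 + 31 + 30 + 31 + 30 + 31 + 31 + 29 + 31 + 30 + 31 + 30 + 31 + 31 + 30 + 1 = 1066.
The subtraction is earlier − later, so the result is −1066 → -1066.

-1066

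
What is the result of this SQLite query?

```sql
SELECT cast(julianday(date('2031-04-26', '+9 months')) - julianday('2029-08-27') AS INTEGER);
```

882

Adding +9 months to 2031-04-26 gives 2032-01-26.
4 days remain in August 2029 after the 27th (31 − 27).
Full months from September 2029 through December 2031 contribute their day counts.
Then 26 days into January 2032.
Total: 4 + 30 + 31 + 30 + 31 + 31 + 28 + 31 + 30 + 31 + 30 + 31 + 31 + 30 + 31 + 30 + 31 + 31 + 28 + 31 + 30 + 31 + 30 + 31 + 31 + 30 + 31 + 30 + 31 + 26 = 882.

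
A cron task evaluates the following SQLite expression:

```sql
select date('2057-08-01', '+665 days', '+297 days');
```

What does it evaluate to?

Applying '+665 days' to 2057-08-01: counting 665 days forward gives 2059-05-28.
Applying '+297 days' to 2059-05-28: counting 297 days forward gives 2060-03-20.

2060-03-20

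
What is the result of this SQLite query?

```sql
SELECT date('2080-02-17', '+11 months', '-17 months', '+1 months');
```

Adding +11 months to 2080-02-17 gives 2081-01-17.
Adding -17 months to 2081-01-17 gives 2079-08-17.
Adding +1 month to 2079-08-17 gives 2079-09-17.

2079-09-17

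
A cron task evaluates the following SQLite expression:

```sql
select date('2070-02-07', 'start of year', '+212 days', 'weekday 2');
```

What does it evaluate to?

`start of year` rewinds 2070-02-07 to 2070-01-01.
Applying '+212 days' to 2070-01-01: counting 212 days forward gives 2070-08-01.
`weekday 2` advances to the next Tuesday; 2070-08-01 is a Friday, so it moves forward to 2070-08-05.

2070-08-05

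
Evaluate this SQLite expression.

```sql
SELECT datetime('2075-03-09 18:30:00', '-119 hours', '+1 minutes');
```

-119 hours from 2075-03-09 18:30:00 is 2075-03-04 19:30:00 (crosses midnight).
+1 minutes from 2075-03-04 19:30:00 is 2075-03-04 19:31:00.

2075-03-04 19:31:00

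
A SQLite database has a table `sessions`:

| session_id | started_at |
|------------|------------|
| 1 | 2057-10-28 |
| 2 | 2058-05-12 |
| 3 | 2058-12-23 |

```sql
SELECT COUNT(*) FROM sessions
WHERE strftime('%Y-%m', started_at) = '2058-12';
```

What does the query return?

1

Rows with year-month 2058-12: 2058-12-23 → 1.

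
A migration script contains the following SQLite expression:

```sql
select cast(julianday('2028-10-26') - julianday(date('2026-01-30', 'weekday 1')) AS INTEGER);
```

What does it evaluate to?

997

`weekday 1` advances to the next Monday; 2026-01-30 is a Friday, so it moves forward to 2026-02-02.
26 days remain in February 2026 after the 2nd (28 − 2).
Full months from March 2026 through September 2028 contribute their day counts.
Then 26 days into October 2028.
Total: 26 + 31 + 30 + 31 + 30 + 31 + 31 + 30 + 31 + 30 + 31 + 31 + 28 + 31 + 30 + 31 + 30 + 31 + 31 + 30 + 31 + 30 + 31 + 31 + 29 + 31 + 30 + 31 + 30 + 31 + 31 + 30 + 26 = 997.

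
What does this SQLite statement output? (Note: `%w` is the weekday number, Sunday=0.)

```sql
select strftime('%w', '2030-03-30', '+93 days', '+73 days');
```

First apply '+93 days', '+73 days': 2030-03-30 → 2030-09-12.
2030-09-12 is a Thursday; with Sunday=0 that is 4.

4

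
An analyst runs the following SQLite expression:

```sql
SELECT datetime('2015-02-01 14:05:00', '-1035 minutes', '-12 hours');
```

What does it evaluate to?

2015-01-31 08:50:00

1035 minutes = 17h 15m; -1035 minutes from 2015-02-01 14:05:00 is 2015-01-31 20:50:00 (crosses midnight).
-12 hours from 2015-01-31 20:50:00 is 2015-01-31 08:50:00.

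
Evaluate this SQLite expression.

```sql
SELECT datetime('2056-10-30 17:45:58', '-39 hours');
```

2056-10-29 02:45:58

-39 hours from 2056-10-30 17:45:58 is 2056-10-29 02:45:58 (crosses midnight).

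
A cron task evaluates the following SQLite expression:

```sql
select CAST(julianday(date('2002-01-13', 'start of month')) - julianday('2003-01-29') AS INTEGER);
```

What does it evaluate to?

-393

`start of month` rewinds 2002-01-13 to 2002-01-01.
30 days remain in January 2002 after the 1st (31 − 1).
Full months from February 2002 through December 2002 contribute their day counts.
Then 29 days into January 2003.
Total: 30 + 28 + 31 + 30 + 31 + 30 + 31 + 31 + 30 + 31 + 30 + 31 + 29 = 393.
The subtraction is earlier − later, so the result is −393 → -393.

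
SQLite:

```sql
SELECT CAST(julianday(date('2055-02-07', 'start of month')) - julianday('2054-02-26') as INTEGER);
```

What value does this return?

340

`start of month` rewinds 2055-02-07 to 2055-02-01.
2 days remain in February 2054 after the 26th (28 − 26).
Full months from March 2054 through January 2055 contribute their day counts.
Then 1 day into February 2055.
Total: 2 + 31 + 30 + 31 + 30 + 31 + 31 + 30 + 31 + 30 + 31 + 31 + 1 = 340.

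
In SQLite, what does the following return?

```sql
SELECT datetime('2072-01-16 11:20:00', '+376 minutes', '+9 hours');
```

376 minutes = 6h 16m; +376 minutes from 2072-01-16 11:20:00 is 2072-01-16 17:36:00.
+9 hours from 2072-01-16 17:36:00 is 2072-01-17 02:36:00 (crosses midnight).

2072-01-17 02:36:00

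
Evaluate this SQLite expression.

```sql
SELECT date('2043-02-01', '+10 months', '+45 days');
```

2044-01-15

Adding +10 months to 2043-02-01 gives 2043-12-01.
Applying '+45 days' to 2043-12-01: counting 45 days forward gives 2044-01-15.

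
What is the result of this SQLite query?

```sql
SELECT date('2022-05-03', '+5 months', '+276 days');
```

Adding +5 months to 2022-05-03 gives 2022-10-03.
Applying '+276 days' to 2022-10-03: counting 276 days forward gives 2023-07-06.

2023-07-06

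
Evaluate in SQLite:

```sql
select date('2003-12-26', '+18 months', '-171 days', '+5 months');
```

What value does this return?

Adding +18 months to 2003-12-26 gives 2005-06-26.
Applying '-171 days' to 2005-06-26: counting 171 days back gives 2005-01-06.
Adding +5 months to 2005-01-06 gives 2005-06-06.

2005-06-06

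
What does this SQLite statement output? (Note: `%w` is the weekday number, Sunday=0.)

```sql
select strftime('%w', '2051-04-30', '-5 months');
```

3

First apply '-5 months': 2051-04-30 → 2050-11-30.
2050-11-30 is a Wednesday; with Sunday=0 that is 3.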